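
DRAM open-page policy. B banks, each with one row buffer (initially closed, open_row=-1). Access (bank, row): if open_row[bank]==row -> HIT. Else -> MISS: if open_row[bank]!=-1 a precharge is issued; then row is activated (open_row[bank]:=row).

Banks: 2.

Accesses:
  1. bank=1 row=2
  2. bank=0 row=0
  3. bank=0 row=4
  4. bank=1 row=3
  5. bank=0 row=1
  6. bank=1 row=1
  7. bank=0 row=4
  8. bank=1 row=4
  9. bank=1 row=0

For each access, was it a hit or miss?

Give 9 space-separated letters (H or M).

Acc 1: bank1 row2 -> MISS (open row2); precharges=0
Acc 2: bank0 row0 -> MISS (open row0); precharges=0
Acc 3: bank0 row4 -> MISS (open row4); precharges=1
Acc 4: bank1 row3 -> MISS (open row3); precharges=2
Acc 5: bank0 row1 -> MISS (open row1); precharges=3
Acc 6: bank1 row1 -> MISS (open row1); precharges=4
Acc 7: bank0 row4 -> MISS (open row4); precharges=5
Acc 8: bank1 row4 -> MISS (open row4); precharges=6
Acc 9: bank1 row0 -> MISS (open row0); precharges=7

Answer: M M M M M M M M M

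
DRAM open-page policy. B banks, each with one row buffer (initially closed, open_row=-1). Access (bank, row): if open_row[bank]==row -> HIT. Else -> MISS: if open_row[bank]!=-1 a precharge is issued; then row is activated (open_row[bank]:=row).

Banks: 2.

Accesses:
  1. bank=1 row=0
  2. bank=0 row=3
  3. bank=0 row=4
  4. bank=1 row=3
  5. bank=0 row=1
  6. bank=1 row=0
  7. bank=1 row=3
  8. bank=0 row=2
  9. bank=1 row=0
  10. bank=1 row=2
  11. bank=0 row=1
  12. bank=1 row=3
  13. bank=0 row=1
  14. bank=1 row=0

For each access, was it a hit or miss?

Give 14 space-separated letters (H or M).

Answer: M M M M M M M M M M M M H M

Derivation:
Acc 1: bank1 row0 -> MISS (open row0); precharges=0
Acc 2: bank0 row3 -> MISS (open row3); precharges=0
Acc 3: bank0 row4 -> MISS (open row4); precharges=1
Acc 4: bank1 row3 -> MISS (open row3); precharges=2
Acc 5: bank0 row1 -> MISS (open row1); precharges=3
Acc 6: bank1 row0 -> MISS (open row0); precharges=4
Acc 7: bank1 row3 -> MISS (open row3); precharges=5
Acc 8: bank0 row2 -> MISS (open row2); precharges=6
Acc 9: bank1 row0 -> MISS (open row0); precharges=7
Acc 10: bank1 row2 -> MISS (open row2); precharges=8
Acc 11: bank0 row1 -> MISS (open row1); precharges=9
Acc 12: bank1 row3 -> MISS (open row3); precharges=10
Acc 13: bank0 row1 -> HIT
Acc 14: bank1 row0 -> MISS (open row0); precharges=11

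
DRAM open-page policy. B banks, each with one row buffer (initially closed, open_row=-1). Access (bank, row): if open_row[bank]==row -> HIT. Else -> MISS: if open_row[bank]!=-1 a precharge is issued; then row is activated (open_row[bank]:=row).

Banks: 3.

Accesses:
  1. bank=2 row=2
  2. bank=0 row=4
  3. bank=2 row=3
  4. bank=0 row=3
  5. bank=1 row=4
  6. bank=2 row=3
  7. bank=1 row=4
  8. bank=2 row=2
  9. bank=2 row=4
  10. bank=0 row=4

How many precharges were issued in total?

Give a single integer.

Answer: 5

Derivation:
Acc 1: bank2 row2 -> MISS (open row2); precharges=0
Acc 2: bank0 row4 -> MISS (open row4); precharges=0
Acc 3: bank2 row3 -> MISS (open row3); precharges=1
Acc 4: bank0 row3 -> MISS (open row3); precharges=2
Acc 5: bank1 row4 -> MISS (open row4); precharges=2
Acc 6: bank2 row3 -> HIT
Acc 7: bank1 row4 -> HIT
Acc 8: bank2 row2 -> MISS (open row2); precharges=3
Acc 9: bank2 row4 -> MISS (open row4); precharges=4
Acc 10: bank0 row4 -> MISS (open row4); precharges=5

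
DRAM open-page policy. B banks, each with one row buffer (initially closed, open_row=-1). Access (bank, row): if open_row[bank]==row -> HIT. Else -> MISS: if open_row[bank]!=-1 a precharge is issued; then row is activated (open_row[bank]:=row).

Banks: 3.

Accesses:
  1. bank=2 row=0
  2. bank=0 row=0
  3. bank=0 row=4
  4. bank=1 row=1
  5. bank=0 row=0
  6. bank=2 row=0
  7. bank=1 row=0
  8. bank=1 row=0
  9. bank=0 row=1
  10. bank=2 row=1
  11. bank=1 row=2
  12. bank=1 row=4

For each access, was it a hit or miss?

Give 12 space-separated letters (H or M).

Answer: M M M M M H M H M M M M

Derivation:
Acc 1: bank2 row0 -> MISS (open row0); precharges=0
Acc 2: bank0 row0 -> MISS (open row0); precharges=0
Acc 3: bank0 row4 -> MISS (open row4); precharges=1
Acc 4: bank1 row1 -> MISS (open row1); precharges=1
Acc 5: bank0 row0 -> MISS (open row0); precharges=2
Acc 6: bank2 row0 -> HIT
Acc 7: bank1 row0 -> MISS (open row0); precharges=3
Acc 8: bank1 row0 -> HIT
Acc 9: bank0 row1 -> MISS (open row1); precharges=4
Acc 10: bank2 row1 -> MISS (open row1); precharges=5
Acc 11: bank1 row2 -> MISS (open row2); precharges=6
Acc 12: bank1 row4 -> MISS (open row4); precharges=7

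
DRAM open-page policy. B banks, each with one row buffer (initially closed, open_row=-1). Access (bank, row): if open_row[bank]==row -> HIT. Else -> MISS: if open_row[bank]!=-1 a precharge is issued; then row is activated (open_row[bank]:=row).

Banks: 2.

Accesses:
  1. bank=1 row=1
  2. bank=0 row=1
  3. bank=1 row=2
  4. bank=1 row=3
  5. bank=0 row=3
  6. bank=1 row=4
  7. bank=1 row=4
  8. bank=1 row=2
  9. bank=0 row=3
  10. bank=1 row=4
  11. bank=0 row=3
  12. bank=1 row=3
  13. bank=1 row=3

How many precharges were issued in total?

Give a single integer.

Answer: 7

Derivation:
Acc 1: bank1 row1 -> MISS (open row1); precharges=0
Acc 2: bank0 row1 -> MISS (open row1); precharges=0
Acc 3: bank1 row2 -> MISS (open row2); precharges=1
Acc 4: bank1 row3 -> MISS (open row3); precharges=2
Acc 5: bank0 row3 -> MISS (open row3); precharges=3
Acc 6: bank1 row4 -> MISS (open row4); precharges=4
Acc 7: bank1 row4 -> HIT
Acc 8: bank1 row2 -> MISS (open row2); precharges=5
Acc 9: bank0 row3 -> HIT
Acc 10: bank1 row4 -> MISS (open row4); precharges=6
Acc 11: bank0 row3 -> HIT
Acc 12: bank1 row3 -> MISS (open row3); precharges=7
Acc 13: bank1 row3 -> HIT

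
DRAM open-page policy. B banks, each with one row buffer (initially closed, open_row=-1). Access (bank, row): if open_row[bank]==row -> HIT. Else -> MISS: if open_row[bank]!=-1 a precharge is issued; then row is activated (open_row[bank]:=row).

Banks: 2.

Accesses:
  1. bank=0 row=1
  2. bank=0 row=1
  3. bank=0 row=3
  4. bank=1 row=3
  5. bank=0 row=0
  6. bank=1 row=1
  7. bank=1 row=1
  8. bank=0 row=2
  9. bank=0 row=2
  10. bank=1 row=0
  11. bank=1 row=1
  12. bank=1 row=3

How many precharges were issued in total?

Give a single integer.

Acc 1: bank0 row1 -> MISS (open row1); precharges=0
Acc 2: bank0 row1 -> HIT
Acc 3: bank0 row3 -> MISS (open row3); precharges=1
Acc 4: bank1 row3 -> MISS (open row3); precharges=1
Acc 5: bank0 row0 -> MISS (open row0); precharges=2
Acc 6: bank1 row1 -> MISS (open row1); precharges=3
Acc 7: bank1 row1 -> HIT
Acc 8: bank0 row2 -> MISS (open row2); precharges=4
Acc 9: bank0 row2 -> HIT
Acc 10: bank1 row0 -> MISS (open row0); precharges=5
Acc 11: bank1 row1 -> MISS (open row1); precharges=6
Acc 12: bank1 row3 -> MISS (open row3); precharges=7

Answer: 7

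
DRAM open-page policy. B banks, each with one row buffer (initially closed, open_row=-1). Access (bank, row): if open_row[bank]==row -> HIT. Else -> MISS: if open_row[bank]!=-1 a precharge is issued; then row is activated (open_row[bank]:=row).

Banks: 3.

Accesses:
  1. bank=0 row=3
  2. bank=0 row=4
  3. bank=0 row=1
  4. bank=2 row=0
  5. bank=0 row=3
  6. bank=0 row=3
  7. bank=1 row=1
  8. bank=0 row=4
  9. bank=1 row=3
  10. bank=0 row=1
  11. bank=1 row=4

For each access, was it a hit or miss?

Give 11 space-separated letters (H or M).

Answer: M M M M M H M M M M M

Derivation:
Acc 1: bank0 row3 -> MISS (open row3); precharges=0
Acc 2: bank0 row4 -> MISS (open row4); precharges=1
Acc 3: bank0 row1 -> MISS (open row1); precharges=2
Acc 4: bank2 row0 -> MISS (open row0); precharges=2
Acc 5: bank0 row3 -> MISS (open row3); precharges=3
Acc 6: bank0 row3 -> HIT
Acc 7: bank1 row1 -> MISS (open row1); precharges=3
Acc 8: bank0 row4 -> MISS (open row4); precharges=4
Acc 9: bank1 row3 -> MISS (open row3); precharges=5
Acc 10: bank0 row1 -> MISS (open row1); precharges=6
Acc 11: bank1 row4 -> MISS (open row4); precharges=7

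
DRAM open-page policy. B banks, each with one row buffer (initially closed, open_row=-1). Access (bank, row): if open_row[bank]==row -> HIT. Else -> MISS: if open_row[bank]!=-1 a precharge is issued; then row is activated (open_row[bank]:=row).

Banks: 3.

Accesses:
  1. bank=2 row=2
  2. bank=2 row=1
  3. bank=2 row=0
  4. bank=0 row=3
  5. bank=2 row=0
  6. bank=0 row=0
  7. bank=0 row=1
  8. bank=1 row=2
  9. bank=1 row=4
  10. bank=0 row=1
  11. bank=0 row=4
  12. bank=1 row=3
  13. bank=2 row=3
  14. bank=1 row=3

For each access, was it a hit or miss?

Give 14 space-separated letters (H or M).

Acc 1: bank2 row2 -> MISS (open row2); precharges=0
Acc 2: bank2 row1 -> MISS (open row1); precharges=1
Acc 3: bank2 row0 -> MISS (open row0); precharges=2
Acc 4: bank0 row3 -> MISS (open row3); precharges=2
Acc 5: bank2 row0 -> HIT
Acc 6: bank0 row0 -> MISS (open row0); precharges=3
Acc 7: bank0 row1 -> MISS (open row1); precharges=4
Acc 8: bank1 row2 -> MISS (open row2); precharges=4
Acc 9: bank1 row4 -> MISS (open row4); precharges=5
Acc 10: bank0 row1 -> HIT
Acc 11: bank0 row4 -> MISS (open row4); precharges=6
Acc 12: bank1 row3 -> MISS (open row3); precharges=7
Acc 13: bank2 row3 -> MISS (open row3); precharges=8
Acc 14: bank1 row3 -> HIT

Answer: M M M M H M M M M H M M M H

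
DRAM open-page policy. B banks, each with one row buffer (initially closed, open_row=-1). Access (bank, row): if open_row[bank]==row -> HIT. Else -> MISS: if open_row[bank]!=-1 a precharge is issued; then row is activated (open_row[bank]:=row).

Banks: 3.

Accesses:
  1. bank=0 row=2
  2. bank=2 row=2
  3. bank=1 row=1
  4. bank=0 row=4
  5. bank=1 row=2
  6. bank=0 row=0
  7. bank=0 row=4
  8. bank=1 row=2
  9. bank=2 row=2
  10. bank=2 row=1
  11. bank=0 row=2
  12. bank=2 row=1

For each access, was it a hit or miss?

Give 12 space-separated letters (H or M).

Answer: M M M M M M M H H M M H

Derivation:
Acc 1: bank0 row2 -> MISS (open row2); precharges=0
Acc 2: bank2 row2 -> MISS (open row2); precharges=0
Acc 3: bank1 row1 -> MISS (open row1); precharges=0
Acc 4: bank0 row4 -> MISS (open row4); precharges=1
Acc 5: bank1 row2 -> MISS (open row2); precharges=2
Acc 6: bank0 row0 -> MISS (open row0); precharges=3
Acc 7: bank0 row4 -> MISS (open row4); precharges=4
Acc 8: bank1 row2 -> HIT
Acc 9: bank2 row2 -> HIT
Acc 10: bank2 row1 -> MISS (open row1); precharges=5
Acc 11: bank0 row2 -> MISS (open row2); precharges=6
Acc 12: bank2 row1 -> HIT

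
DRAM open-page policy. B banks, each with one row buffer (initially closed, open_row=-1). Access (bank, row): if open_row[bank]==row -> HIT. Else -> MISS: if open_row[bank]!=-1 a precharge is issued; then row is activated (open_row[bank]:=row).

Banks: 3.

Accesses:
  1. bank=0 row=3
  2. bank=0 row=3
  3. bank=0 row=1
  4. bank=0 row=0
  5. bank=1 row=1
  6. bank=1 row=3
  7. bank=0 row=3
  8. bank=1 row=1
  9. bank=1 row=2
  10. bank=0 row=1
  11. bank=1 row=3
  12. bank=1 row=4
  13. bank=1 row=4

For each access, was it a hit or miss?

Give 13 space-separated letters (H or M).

Acc 1: bank0 row3 -> MISS (open row3); precharges=0
Acc 2: bank0 row3 -> HIT
Acc 3: bank0 row1 -> MISS (open row1); precharges=1
Acc 4: bank0 row0 -> MISS (open row0); precharges=2
Acc 5: bank1 row1 -> MISS (open row1); precharges=2
Acc 6: bank1 row3 -> MISS (open row3); precharges=3
Acc 7: bank0 row3 -> MISS (open row3); precharges=4
Acc 8: bank1 row1 -> MISS (open row1); precharges=5
Acc 9: bank1 row2 -> MISS (open row2); precharges=6
Acc 10: bank0 row1 -> MISS (open row1); precharges=7
Acc 11: bank1 row3 -> MISS (open row3); precharges=8
Acc 12: bank1 row4 -> MISS (open row4); precharges=9
Acc 13: bank1 row4 -> HIT

Answer: M H M M M M M M M M M M H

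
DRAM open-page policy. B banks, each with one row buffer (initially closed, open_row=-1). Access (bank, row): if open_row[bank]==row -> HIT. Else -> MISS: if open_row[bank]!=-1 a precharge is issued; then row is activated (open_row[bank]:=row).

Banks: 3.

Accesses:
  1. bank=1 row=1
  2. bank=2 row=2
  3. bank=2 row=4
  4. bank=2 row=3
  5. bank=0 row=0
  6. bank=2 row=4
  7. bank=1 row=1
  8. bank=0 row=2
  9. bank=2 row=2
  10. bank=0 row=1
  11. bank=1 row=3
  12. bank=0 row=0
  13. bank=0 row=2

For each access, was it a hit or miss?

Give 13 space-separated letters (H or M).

Answer: M M M M M M H M M M M M M

Derivation:
Acc 1: bank1 row1 -> MISS (open row1); precharges=0
Acc 2: bank2 row2 -> MISS (open row2); precharges=0
Acc 3: bank2 row4 -> MISS (open row4); precharges=1
Acc 4: bank2 row3 -> MISS (open row3); precharges=2
Acc 5: bank0 row0 -> MISS (open row0); precharges=2
Acc 6: bank2 row4 -> MISS (open row4); precharges=3
Acc 7: bank1 row1 -> HIT
Acc 8: bank0 row2 -> MISS (open row2); precharges=4
Acc 9: bank2 row2 -> MISS (open row2); precharges=5
Acc 10: bank0 row1 -> MISS (open row1); precharges=6
Acc 11: bank1 row3 -> MISS (open row3); precharges=7
Acc 12: bank0 row0 -> MISS (open row0); precharges=8
Acc 13: bank0 row2 -> MISS (open row2); precharges=9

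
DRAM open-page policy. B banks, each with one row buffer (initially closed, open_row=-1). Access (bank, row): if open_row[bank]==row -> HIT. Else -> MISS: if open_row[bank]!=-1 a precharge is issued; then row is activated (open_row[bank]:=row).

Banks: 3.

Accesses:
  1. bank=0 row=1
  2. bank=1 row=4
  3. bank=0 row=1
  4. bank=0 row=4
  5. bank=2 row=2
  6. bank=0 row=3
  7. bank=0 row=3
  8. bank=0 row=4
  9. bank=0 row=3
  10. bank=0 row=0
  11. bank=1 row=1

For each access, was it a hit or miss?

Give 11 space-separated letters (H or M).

Answer: M M H M M M H M M M M

Derivation:
Acc 1: bank0 row1 -> MISS (open row1); precharges=0
Acc 2: bank1 row4 -> MISS (open row4); precharges=0
Acc 3: bank0 row1 -> HIT
Acc 4: bank0 row4 -> MISS (open row4); precharges=1
Acc 5: bank2 row2 -> MISS (open row2); precharges=1
Acc 6: bank0 row3 -> MISS (open row3); precharges=2
Acc 7: bank0 row3 -> HIT
Acc 8: bank0 row4 -> MISS (open row4); precharges=3
Acc 9: bank0 row3 -> MISS (open row3); precharges=4
Acc 10: bank0 row0 -> MISS (open row0); precharges=5
Acc 11: bank1 row1 -> MISS (open row1); precharges=6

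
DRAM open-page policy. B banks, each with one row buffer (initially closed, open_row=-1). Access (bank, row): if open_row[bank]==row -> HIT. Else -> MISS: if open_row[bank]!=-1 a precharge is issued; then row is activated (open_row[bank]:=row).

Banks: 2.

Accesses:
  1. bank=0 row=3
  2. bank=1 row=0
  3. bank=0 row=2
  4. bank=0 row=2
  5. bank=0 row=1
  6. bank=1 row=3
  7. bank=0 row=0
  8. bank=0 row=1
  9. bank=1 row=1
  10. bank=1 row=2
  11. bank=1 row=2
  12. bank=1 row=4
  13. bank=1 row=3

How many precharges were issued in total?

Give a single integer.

Acc 1: bank0 row3 -> MISS (open row3); precharges=0
Acc 2: bank1 row0 -> MISS (open row0); precharges=0
Acc 3: bank0 row2 -> MISS (open row2); precharges=1
Acc 4: bank0 row2 -> HIT
Acc 5: bank0 row1 -> MISS (open row1); precharges=2
Acc 6: bank1 row3 -> MISS (open row3); precharges=3
Acc 7: bank0 row0 -> MISS (open row0); precharges=4
Acc 8: bank0 row1 -> MISS (open row1); precharges=5
Acc 9: bank1 row1 -> MISS (open row1); precharges=6
Acc 10: bank1 row2 -> MISS (open row2); precharges=7
Acc 11: bank1 row2 -> HIT
Acc 12: bank1 row4 -> MISS (open row4); precharges=8
Acc 13: bank1 row3 -> MISS (open row3); precharges=9

Answer: 9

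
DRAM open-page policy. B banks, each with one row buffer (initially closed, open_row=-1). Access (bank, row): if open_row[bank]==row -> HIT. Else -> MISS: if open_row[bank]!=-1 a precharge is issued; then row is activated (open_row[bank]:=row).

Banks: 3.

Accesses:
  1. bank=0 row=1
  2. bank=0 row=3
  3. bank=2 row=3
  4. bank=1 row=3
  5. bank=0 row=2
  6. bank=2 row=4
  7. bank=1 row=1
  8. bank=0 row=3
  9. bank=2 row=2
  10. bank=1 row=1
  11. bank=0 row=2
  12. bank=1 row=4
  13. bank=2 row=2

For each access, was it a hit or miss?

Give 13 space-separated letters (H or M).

Answer: M M M M M M M M M H M M H

Derivation:
Acc 1: bank0 row1 -> MISS (open row1); precharges=0
Acc 2: bank0 row3 -> MISS (open row3); precharges=1
Acc 3: bank2 row3 -> MISS (open row3); precharges=1
Acc 4: bank1 row3 -> MISS (open row3); precharges=1
Acc 5: bank0 row2 -> MISS (open row2); precharges=2
Acc 6: bank2 row4 -> MISS (open row4); precharges=3
Acc 7: bank1 row1 -> MISS (open row1); precharges=4
Acc 8: bank0 row3 -> MISS (open row3); precharges=5
Acc 9: bank2 row2 -> MISS (open row2); precharges=6
Acc 10: bank1 row1 -> HIT
Acc 11: bank0 row2 -> MISS (open row2); precharges=7
Acc 12: bank1 row4 -> MISS (open row4); precharges=8
Acc 13: bank2 row2 -> HIT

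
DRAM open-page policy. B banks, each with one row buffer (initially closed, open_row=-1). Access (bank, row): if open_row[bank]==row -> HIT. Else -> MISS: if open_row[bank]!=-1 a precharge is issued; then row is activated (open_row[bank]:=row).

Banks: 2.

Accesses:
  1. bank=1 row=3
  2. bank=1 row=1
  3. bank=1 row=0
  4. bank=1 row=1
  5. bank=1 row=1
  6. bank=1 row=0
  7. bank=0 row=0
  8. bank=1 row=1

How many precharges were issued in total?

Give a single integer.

Answer: 5

Derivation:
Acc 1: bank1 row3 -> MISS (open row3); precharges=0
Acc 2: bank1 row1 -> MISS (open row1); precharges=1
Acc 3: bank1 row0 -> MISS (open row0); precharges=2
Acc 4: bank1 row1 -> MISS (open row1); precharges=3
Acc 5: bank1 row1 -> HIT
Acc 6: bank1 row0 -> MISS (open row0); precharges=4
Acc 7: bank0 row0 -> MISS (open row0); precharges=4
Acc 8: bank1 row1 -> MISS (open row1); precharges=5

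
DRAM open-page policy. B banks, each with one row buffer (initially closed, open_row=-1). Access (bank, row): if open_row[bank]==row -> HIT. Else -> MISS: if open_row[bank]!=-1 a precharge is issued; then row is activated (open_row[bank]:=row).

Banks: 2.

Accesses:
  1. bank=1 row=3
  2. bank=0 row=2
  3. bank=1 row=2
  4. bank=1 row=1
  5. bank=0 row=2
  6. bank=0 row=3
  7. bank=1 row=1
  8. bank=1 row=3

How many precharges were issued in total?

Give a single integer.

Answer: 4

Derivation:
Acc 1: bank1 row3 -> MISS (open row3); precharges=0
Acc 2: bank0 row2 -> MISS (open row2); precharges=0
Acc 3: bank1 row2 -> MISS (open row2); precharges=1
Acc 4: bank1 row1 -> MISS (open row1); precharges=2
Acc 5: bank0 row2 -> HIT
Acc 6: bank0 row3 -> MISS (open row3); precharges=3
Acc 7: bank1 row1 -> HIT
Acc 8: bank1 row3 -> MISS (open row3); precharges=4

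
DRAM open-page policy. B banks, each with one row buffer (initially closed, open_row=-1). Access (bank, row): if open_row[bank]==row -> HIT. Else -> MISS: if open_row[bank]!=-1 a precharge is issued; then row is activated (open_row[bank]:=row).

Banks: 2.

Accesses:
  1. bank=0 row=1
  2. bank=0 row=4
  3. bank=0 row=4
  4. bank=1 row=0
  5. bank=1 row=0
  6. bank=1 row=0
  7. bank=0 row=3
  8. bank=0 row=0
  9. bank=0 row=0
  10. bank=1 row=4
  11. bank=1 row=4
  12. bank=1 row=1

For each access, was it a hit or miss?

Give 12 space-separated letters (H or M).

Answer: M M H M H H M M H M H M

Derivation:
Acc 1: bank0 row1 -> MISS (open row1); precharges=0
Acc 2: bank0 row4 -> MISS (open row4); precharges=1
Acc 3: bank0 row4 -> HIT
Acc 4: bank1 row0 -> MISS (open row0); precharges=1
Acc 5: bank1 row0 -> HIT
Acc 6: bank1 row0 -> HIT
Acc 7: bank0 row3 -> MISS (open row3); precharges=2
Acc 8: bank0 row0 -> MISS (open row0); precharges=3
Acc 9: bank0 row0 -> HIT
Acc 10: bank1 row4 -> MISS (open row4); precharges=4
Acc 11: bank1 row4 -> HIT
Acc 12: bank1 row1 -> MISS (open row1); precharges=5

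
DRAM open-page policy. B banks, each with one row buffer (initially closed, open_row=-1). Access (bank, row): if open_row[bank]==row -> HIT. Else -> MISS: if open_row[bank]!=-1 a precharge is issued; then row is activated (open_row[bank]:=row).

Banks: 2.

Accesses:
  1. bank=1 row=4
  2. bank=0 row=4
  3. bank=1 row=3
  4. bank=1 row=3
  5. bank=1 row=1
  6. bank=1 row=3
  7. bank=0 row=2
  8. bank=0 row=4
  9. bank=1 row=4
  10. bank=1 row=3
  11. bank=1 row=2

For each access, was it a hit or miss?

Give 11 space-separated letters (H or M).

Answer: M M M H M M M M M M M

Derivation:
Acc 1: bank1 row4 -> MISS (open row4); precharges=0
Acc 2: bank0 row4 -> MISS (open row4); precharges=0
Acc 3: bank1 row3 -> MISS (open row3); precharges=1
Acc 4: bank1 row3 -> HIT
Acc 5: bank1 row1 -> MISS (open row1); precharges=2
Acc 6: bank1 row3 -> MISS (open row3); precharges=3
Acc 7: bank0 row2 -> MISS (open row2); precharges=4
Acc 8: bank0 row4 -> MISS (open row4); precharges=5
Acc 9: bank1 row4 -> MISS (open row4); precharges=6
Acc 10: bank1 row3 -> MISS (open row3); precharges=7
Acc 11: bank1 row2 -> MISS (open row2); precharges=8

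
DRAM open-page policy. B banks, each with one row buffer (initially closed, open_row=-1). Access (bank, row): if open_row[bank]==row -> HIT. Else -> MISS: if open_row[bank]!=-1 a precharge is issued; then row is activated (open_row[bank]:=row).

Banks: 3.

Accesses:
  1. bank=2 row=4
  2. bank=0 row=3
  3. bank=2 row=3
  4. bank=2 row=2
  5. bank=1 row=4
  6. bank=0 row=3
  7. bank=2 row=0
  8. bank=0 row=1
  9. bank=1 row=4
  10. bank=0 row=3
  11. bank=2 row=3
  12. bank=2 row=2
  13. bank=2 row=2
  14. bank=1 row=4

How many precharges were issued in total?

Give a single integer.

Answer: 7

Derivation:
Acc 1: bank2 row4 -> MISS (open row4); precharges=0
Acc 2: bank0 row3 -> MISS (open row3); precharges=0
Acc 3: bank2 row3 -> MISS (open row3); precharges=1
Acc 4: bank2 row2 -> MISS (open row2); precharges=2
Acc 5: bank1 row4 -> MISS (open row4); precharges=2
Acc 6: bank0 row3 -> HIT
Acc 7: bank2 row0 -> MISS (open row0); precharges=3
Acc 8: bank0 row1 -> MISS (open row1); precharges=4
Acc 9: bank1 row4 -> HIT
Acc 10: bank0 row3 -> MISS (open row3); precharges=5
Acc 11: bank2 row3 -> MISS (open row3); precharges=6
Acc 12: bank2 row2 -> MISS (open row2); precharges=7
Acc 13: bank2 row2 -> HIT
Acc 14: bank1 row4 -> HIT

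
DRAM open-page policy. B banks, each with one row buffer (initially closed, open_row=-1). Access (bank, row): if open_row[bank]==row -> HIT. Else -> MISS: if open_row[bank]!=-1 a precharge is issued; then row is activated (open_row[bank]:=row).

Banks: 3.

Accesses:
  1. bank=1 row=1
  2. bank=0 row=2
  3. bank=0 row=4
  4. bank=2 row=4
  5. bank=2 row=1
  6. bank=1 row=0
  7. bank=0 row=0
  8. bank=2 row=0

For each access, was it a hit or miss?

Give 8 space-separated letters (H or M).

Answer: M M M M M M M M

Derivation:
Acc 1: bank1 row1 -> MISS (open row1); precharges=0
Acc 2: bank0 row2 -> MISS (open row2); precharges=0
Acc 3: bank0 row4 -> MISS (open row4); precharges=1
Acc 4: bank2 row4 -> MISS (open row4); precharges=1
Acc 5: bank2 row1 -> MISS (open row1); precharges=2
Acc 6: bank1 row0 -> MISS (open row0); precharges=3
Acc 7: bank0 row0 -> MISS (open row0); precharges=4
Acc 8: bank2 row0 -> MISS (open row0); precharges=5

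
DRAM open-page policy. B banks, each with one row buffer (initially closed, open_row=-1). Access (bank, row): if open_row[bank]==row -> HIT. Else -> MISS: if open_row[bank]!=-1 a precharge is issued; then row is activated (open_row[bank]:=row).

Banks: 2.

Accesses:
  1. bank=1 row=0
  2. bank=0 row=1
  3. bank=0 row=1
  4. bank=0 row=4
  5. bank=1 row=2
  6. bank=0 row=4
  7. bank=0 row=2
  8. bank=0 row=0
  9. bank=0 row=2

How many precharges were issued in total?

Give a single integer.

Answer: 5

Derivation:
Acc 1: bank1 row0 -> MISS (open row0); precharges=0
Acc 2: bank0 row1 -> MISS (open row1); precharges=0
Acc 3: bank0 row1 -> HIT
Acc 4: bank0 row4 -> MISS (open row4); precharges=1
Acc 5: bank1 row2 -> MISS (open row2); precharges=2
Acc 6: bank0 row4 -> HIT
Acc 7: bank0 row2 -> MISS (open row2); precharges=3
Acc 8: bank0 row0 -> MISS (open row0); precharges=4
Acc 9: bank0 row2 -> MISS (open row2); precharges=5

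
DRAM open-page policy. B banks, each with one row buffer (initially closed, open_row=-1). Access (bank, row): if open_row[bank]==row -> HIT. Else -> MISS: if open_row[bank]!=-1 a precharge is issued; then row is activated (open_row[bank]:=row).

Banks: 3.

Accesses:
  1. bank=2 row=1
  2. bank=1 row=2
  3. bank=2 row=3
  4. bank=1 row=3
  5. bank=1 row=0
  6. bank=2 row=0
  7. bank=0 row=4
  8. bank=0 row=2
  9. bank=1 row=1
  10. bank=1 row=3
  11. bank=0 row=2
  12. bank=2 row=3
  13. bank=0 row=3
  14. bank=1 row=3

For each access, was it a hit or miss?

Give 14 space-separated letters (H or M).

Acc 1: bank2 row1 -> MISS (open row1); precharges=0
Acc 2: bank1 row2 -> MISS (open row2); precharges=0
Acc 3: bank2 row3 -> MISS (open row3); precharges=1
Acc 4: bank1 row3 -> MISS (open row3); precharges=2
Acc 5: bank1 row0 -> MISS (open row0); precharges=3
Acc 6: bank2 row0 -> MISS (open row0); precharges=4
Acc 7: bank0 row4 -> MISS (open row4); precharges=4
Acc 8: bank0 row2 -> MISS (open row2); precharges=5
Acc 9: bank1 row1 -> MISS (open row1); precharges=6
Acc 10: bank1 row3 -> MISS (open row3); precharges=7
Acc 11: bank0 row2 -> HIT
Acc 12: bank2 row3 -> MISS (open row3); precharges=8
Acc 13: bank0 row3 -> MISS (open row3); precharges=9
Acc 14: bank1 row3 -> HIT

Answer: M M M M M M M M M M H M M H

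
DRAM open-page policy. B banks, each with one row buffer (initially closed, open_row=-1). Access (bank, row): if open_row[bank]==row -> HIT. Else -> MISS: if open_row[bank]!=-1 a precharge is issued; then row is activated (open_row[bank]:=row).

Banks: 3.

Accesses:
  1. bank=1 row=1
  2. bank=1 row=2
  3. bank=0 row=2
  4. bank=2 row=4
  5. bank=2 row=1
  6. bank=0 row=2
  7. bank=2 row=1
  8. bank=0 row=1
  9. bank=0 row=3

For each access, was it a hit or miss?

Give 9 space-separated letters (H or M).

Acc 1: bank1 row1 -> MISS (open row1); precharges=0
Acc 2: bank1 row2 -> MISS (open row2); precharges=1
Acc 3: bank0 row2 -> MISS (open row2); precharges=1
Acc 4: bank2 row4 -> MISS (open row4); precharges=1
Acc 5: bank2 row1 -> MISS (open row1); precharges=2
Acc 6: bank0 row2 -> HIT
Acc 7: bank2 row1 -> HIT
Acc 8: bank0 row1 -> MISS (open row1); precharges=3
Acc 9: bank0 row3 -> MISS (open row3); precharges=4

Answer: M M M M M H H M M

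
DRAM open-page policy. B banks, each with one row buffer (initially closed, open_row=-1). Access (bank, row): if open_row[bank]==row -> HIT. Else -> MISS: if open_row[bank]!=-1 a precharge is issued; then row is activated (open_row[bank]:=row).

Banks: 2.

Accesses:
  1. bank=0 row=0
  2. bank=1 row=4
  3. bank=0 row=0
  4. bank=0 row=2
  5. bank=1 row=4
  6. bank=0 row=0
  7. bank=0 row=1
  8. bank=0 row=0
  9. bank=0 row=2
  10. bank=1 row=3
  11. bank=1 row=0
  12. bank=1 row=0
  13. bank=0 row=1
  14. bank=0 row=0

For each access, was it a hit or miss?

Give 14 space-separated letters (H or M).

Answer: M M H M H M M M M M M H M M

Derivation:
Acc 1: bank0 row0 -> MISS (open row0); precharges=0
Acc 2: bank1 row4 -> MISS (open row4); precharges=0
Acc 3: bank0 row0 -> HIT
Acc 4: bank0 row2 -> MISS (open row2); precharges=1
Acc 5: bank1 row4 -> HIT
Acc 6: bank0 row0 -> MISS (open row0); precharges=2
Acc 7: bank0 row1 -> MISS (open row1); precharges=3
Acc 8: bank0 row0 -> MISS (open row0); precharges=4
Acc 9: bank0 row2 -> MISS (open row2); precharges=5
Acc 10: bank1 row3 -> MISS (open row3); precharges=6
Acc 11: bank1 row0 -> MISS (open row0); precharges=7
Acc 12: bank1 row0 -> HIT
Acc 13: bank0 row1 -> MISS (open row1); precharges=8
Acc 14: bank0 row0 -> MISS (open row0); precharges=9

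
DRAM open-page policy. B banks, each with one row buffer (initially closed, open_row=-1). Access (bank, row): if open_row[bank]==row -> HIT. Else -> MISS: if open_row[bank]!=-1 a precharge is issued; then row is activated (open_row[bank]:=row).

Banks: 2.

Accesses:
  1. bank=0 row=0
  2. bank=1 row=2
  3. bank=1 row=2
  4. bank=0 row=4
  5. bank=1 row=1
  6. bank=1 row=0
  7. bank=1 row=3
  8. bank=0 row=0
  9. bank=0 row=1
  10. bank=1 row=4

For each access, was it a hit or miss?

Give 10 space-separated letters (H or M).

Acc 1: bank0 row0 -> MISS (open row0); precharges=0
Acc 2: bank1 row2 -> MISS (open row2); precharges=0
Acc 3: bank1 row2 -> HIT
Acc 4: bank0 row4 -> MISS (open row4); precharges=1
Acc 5: bank1 row1 -> MISS (open row1); precharges=2
Acc 6: bank1 row0 -> MISS (open row0); precharges=3
Acc 7: bank1 row3 -> MISS (open row3); precharges=4
Acc 8: bank0 row0 -> MISS (open row0); precharges=5
Acc 9: bank0 row1 -> MISS (open row1); precharges=6
Acc 10: bank1 row4 -> MISS (open row4); precharges=7

Answer: M M H M M M M M M M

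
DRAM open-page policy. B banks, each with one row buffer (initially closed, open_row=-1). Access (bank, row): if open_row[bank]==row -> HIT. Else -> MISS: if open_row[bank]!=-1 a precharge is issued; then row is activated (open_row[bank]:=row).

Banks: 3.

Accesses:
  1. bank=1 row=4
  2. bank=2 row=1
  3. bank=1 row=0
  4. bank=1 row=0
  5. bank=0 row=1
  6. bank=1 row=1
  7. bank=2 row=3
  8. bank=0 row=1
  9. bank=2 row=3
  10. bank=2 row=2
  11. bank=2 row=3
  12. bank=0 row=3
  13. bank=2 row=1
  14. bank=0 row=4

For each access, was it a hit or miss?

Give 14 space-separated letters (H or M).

Acc 1: bank1 row4 -> MISS (open row4); precharges=0
Acc 2: bank2 row1 -> MISS (open row1); precharges=0
Acc 3: bank1 row0 -> MISS (open row0); precharges=1
Acc 4: bank1 row0 -> HIT
Acc 5: bank0 row1 -> MISS (open row1); precharges=1
Acc 6: bank1 row1 -> MISS (open row1); precharges=2
Acc 7: bank2 row3 -> MISS (open row3); precharges=3
Acc 8: bank0 row1 -> HIT
Acc 9: bank2 row3 -> HIT
Acc 10: bank2 row2 -> MISS (open row2); precharges=4
Acc 11: bank2 row3 -> MISS (open row3); precharges=5
Acc 12: bank0 row3 -> MISS (open row3); precharges=6
Acc 13: bank2 row1 -> MISS (open row1); precharges=7
Acc 14: bank0 row4 -> MISS (open row4); precharges=8

Answer: M M M H M M M H H M M M M M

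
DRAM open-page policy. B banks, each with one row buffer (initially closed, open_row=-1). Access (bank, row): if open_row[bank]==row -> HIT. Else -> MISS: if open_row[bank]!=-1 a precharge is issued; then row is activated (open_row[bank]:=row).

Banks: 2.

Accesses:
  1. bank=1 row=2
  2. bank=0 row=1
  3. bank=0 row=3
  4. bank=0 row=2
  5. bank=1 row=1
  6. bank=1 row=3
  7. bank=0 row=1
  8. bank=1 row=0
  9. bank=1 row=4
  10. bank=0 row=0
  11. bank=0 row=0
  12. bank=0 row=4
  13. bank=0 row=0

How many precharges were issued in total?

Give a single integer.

Acc 1: bank1 row2 -> MISS (open row2); precharges=0
Acc 2: bank0 row1 -> MISS (open row1); precharges=0
Acc 3: bank0 row3 -> MISS (open row3); precharges=1
Acc 4: bank0 row2 -> MISS (open row2); precharges=2
Acc 5: bank1 row1 -> MISS (open row1); precharges=3
Acc 6: bank1 row3 -> MISS (open row3); precharges=4
Acc 7: bank0 row1 -> MISS (open row1); precharges=5
Acc 8: bank1 row0 -> MISS (open row0); precharges=6
Acc 9: bank1 row4 -> MISS (open row4); precharges=7
Acc 10: bank0 row0 -> MISS (open row0); precharges=8
Acc 11: bank0 row0 -> HIT
Acc 12: bank0 row4 -> MISS (open row4); precharges=9
Acc 13: bank0 row0 -> MISS (open row0); precharges=10

Answer: 10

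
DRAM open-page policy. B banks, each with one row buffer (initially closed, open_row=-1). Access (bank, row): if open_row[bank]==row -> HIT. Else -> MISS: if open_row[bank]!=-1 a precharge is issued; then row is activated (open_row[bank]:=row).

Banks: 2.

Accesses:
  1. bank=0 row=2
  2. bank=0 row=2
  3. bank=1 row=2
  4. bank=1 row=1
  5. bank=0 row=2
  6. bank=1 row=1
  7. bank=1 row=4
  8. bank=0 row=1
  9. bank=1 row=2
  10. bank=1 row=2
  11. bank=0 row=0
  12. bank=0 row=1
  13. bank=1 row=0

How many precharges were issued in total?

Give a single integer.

Answer: 7

Derivation:
Acc 1: bank0 row2 -> MISS (open row2); precharges=0
Acc 2: bank0 row2 -> HIT
Acc 3: bank1 row2 -> MISS (open row2); precharges=0
Acc 4: bank1 row1 -> MISS (open row1); precharges=1
Acc 5: bank0 row2 -> HIT
Acc 6: bank1 row1 -> HIT
Acc 7: bank1 row4 -> MISS (open row4); precharges=2
Acc 8: bank0 row1 -> MISS (open row1); precharges=3
Acc 9: bank1 row2 -> MISS (open row2); precharges=4
Acc 10: bank1 row2 -> HIT
Acc 11: bank0 row0 -> MISS (open row0); precharges=5
Acc 12: bank0 row1 -> MISS (open row1); precharges=6
Acc 13: bank1 row0 -> MISS (open row0); precharges=7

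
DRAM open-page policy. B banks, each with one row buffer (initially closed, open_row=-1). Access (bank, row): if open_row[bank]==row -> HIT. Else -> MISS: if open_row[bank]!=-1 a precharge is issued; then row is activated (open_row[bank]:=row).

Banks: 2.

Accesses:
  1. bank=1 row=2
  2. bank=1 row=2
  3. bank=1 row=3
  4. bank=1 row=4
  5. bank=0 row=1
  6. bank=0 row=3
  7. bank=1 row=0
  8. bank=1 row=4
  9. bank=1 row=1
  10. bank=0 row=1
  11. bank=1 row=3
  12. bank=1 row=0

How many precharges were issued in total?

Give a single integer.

Acc 1: bank1 row2 -> MISS (open row2); precharges=0
Acc 2: bank1 row2 -> HIT
Acc 3: bank1 row3 -> MISS (open row3); precharges=1
Acc 4: bank1 row4 -> MISS (open row4); precharges=2
Acc 5: bank0 row1 -> MISS (open row1); precharges=2
Acc 6: bank0 row3 -> MISS (open row3); precharges=3
Acc 7: bank1 row0 -> MISS (open row0); precharges=4
Acc 8: bank1 row4 -> MISS (open row4); precharges=5
Acc 9: bank1 row1 -> MISS (open row1); precharges=6
Acc 10: bank0 row1 -> MISS (open row1); precharges=7
Acc 11: bank1 row3 -> MISS (open row3); precharges=8
Acc 12: bank1 row0 -> MISS (open row0); precharges=9

Answer: 9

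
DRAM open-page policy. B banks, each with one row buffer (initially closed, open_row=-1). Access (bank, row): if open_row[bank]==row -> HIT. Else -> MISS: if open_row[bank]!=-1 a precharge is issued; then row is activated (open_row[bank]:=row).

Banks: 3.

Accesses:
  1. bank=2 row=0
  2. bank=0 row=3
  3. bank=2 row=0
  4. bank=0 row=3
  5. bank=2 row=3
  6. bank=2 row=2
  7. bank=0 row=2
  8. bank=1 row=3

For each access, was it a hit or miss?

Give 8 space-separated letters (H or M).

Acc 1: bank2 row0 -> MISS (open row0); precharges=0
Acc 2: bank0 row3 -> MISS (open row3); precharges=0
Acc 3: bank2 row0 -> HIT
Acc 4: bank0 row3 -> HIT
Acc 5: bank2 row3 -> MISS (open row3); precharges=1
Acc 6: bank2 row2 -> MISS (open row2); precharges=2
Acc 7: bank0 row2 -> MISS (open row2); precharges=3
Acc 8: bank1 row3 -> MISS (open row3); precharges=3

Answer: M M H H M M M M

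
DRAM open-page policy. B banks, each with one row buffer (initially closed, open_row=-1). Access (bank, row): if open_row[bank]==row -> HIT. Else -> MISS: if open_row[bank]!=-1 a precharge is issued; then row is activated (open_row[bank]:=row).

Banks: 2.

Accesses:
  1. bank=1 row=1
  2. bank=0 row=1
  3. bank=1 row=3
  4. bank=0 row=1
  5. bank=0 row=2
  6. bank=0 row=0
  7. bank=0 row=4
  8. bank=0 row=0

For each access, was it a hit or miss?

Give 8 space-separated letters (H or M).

Acc 1: bank1 row1 -> MISS (open row1); precharges=0
Acc 2: bank0 row1 -> MISS (open row1); precharges=0
Acc 3: bank1 row3 -> MISS (open row3); precharges=1
Acc 4: bank0 row1 -> HIT
Acc 5: bank0 row2 -> MISS (open row2); precharges=2
Acc 6: bank0 row0 -> MISS (open row0); precharges=3
Acc 7: bank0 row4 -> MISS (open row4); precharges=4
Acc 8: bank0 row0 -> MISS (open row0); precharges=5

Answer: M M M H M M M M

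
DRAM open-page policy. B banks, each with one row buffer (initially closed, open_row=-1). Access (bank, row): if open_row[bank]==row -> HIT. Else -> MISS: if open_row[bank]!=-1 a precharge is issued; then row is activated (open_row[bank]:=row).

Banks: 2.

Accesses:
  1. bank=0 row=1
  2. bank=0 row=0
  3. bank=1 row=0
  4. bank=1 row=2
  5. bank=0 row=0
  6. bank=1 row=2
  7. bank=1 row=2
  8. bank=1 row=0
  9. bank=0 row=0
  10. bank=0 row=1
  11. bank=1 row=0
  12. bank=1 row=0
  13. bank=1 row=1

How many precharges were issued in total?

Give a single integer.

Acc 1: bank0 row1 -> MISS (open row1); precharges=0
Acc 2: bank0 row0 -> MISS (open row0); precharges=1
Acc 3: bank1 row0 -> MISS (open row0); precharges=1
Acc 4: bank1 row2 -> MISS (open row2); precharges=2
Acc 5: bank0 row0 -> HIT
Acc 6: bank1 row2 -> HIT
Acc 7: bank1 row2 -> HIT
Acc 8: bank1 row0 -> MISS (open row0); precharges=3
Acc 9: bank0 row0 -> HIT
Acc 10: bank0 row1 -> MISS (open row1); precharges=4
Acc 11: bank1 row0 -> HIT
Acc 12: bank1 row0 -> HIT
Acc 13: bank1 row1 -> MISS (open row1); precharges=5

Answer: 5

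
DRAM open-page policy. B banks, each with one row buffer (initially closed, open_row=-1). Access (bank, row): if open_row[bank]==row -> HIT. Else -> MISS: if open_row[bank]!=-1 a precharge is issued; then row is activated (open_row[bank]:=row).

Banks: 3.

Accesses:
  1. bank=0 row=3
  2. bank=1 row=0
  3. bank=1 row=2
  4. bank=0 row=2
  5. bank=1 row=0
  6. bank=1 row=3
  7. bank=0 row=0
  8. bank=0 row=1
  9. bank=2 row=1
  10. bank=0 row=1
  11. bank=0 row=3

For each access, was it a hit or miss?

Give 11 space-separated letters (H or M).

Answer: M M M M M M M M M H M

Derivation:
Acc 1: bank0 row3 -> MISS (open row3); precharges=0
Acc 2: bank1 row0 -> MISS (open row0); precharges=0
Acc 3: bank1 row2 -> MISS (open row2); precharges=1
Acc 4: bank0 row2 -> MISS (open row2); precharges=2
Acc 5: bank1 row0 -> MISS (open row0); precharges=3
Acc 6: bank1 row3 -> MISS (open row3); precharges=4
Acc 7: bank0 row0 -> MISS (open row0); precharges=5
Acc 8: bank0 row1 -> MISS (open row1); precharges=6
Acc 9: bank2 row1 -> MISS (open row1); precharges=6
Acc 10: bank0 row1 -> HIT
Acc 11: bank0 row3 -> MISS (open row3); precharges=7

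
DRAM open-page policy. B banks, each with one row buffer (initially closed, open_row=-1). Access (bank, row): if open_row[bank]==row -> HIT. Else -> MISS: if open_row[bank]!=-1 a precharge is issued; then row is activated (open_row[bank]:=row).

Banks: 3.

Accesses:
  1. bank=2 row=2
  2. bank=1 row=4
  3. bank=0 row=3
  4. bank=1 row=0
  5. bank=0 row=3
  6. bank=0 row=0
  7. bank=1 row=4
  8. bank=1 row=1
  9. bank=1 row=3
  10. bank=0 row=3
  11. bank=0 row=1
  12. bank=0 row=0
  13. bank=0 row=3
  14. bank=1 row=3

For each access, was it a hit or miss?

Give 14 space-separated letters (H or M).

Acc 1: bank2 row2 -> MISS (open row2); precharges=0
Acc 2: bank1 row4 -> MISS (open row4); precharges=0
Acc 3: bank0 row3 -> MISS (open row3); precharges=0
Acc 4: bank1 row0 -> MISS (open row0); precharges=1
Acc 5: bank0 row3 -> HIT
Acc 6: bank0 row0 -> MISS (open row0); precharges=2
Acc 7: bank1 row4 -> MISS (open row4); precharges=3
Acc 8: bank1 row1 -> MISS (open row1); precharges=4
Acc 9: bank1 row3 -> MISS (open row3); precharges=5
Acc 10: bank0 row3 -> MISS (open row3); precharges=6
Acc 11: bank0 row1 -> MISS (open row1); precharges=7
Acc 12: bank0 row0 -> MISS (open row0); precharges=8
Acc 13: bank0 row3 -> MISS (open row3); precharges=9
Acc 14: bank1 row3 -> HIT

Answer: M M M M H M M M M M M M M H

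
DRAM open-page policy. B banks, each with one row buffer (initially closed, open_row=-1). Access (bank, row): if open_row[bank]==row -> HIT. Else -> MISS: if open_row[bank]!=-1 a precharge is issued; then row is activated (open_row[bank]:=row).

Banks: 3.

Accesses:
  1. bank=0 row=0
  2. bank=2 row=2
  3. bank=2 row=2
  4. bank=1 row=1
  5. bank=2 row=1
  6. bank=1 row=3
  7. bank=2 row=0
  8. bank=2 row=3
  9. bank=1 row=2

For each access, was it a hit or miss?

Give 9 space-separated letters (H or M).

Acc 1: bank0 row0 -> MISS (open row0); precharges=0
Acc 2: bank2 row2 -> MISS (open row2); precharges=0
Acc 3: bank2 row2 -> HIT
Acc 4: bank1 row1 -> MISS (open row1); precharges=0
Acc 5: bank2 row1 -> MISS (open row1); precharges=1
Acc 6: bank1 row3 -> MISS (open row3); precharges=2
Acc 7: bank2 row0 -> MISS (open row0); precharges=3
Acc 8: bank2 row3 -> MISS (open row3); precharges=4
Acc 9: bank1 row2 -> MISS (open row2); precharges=5

Answer: M M H M M M M M M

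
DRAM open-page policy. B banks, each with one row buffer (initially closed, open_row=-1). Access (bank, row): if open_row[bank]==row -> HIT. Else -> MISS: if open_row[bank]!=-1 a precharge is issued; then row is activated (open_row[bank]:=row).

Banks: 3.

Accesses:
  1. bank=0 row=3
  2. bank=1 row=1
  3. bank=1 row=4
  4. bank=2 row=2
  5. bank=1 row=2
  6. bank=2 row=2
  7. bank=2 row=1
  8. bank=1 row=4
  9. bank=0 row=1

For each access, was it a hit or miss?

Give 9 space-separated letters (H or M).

Acc 1: bank0 row3 -> MISS (open row3); precharges=0
Acc 2: bank1 row1 -> MISS (open row1); precharges=0
Acc 3: bank1 row4 -> MISS (open row4); precharges=1
Acc 4: bank2 row2 -> MISS (open row2); precharges=1
Acc 5: bank1 row2 -> MISS (open row2); precharges=2
Acc 6: bank2 row2 -> HIT
Acc 7: bank2 row1 -> MISS (open row1); precharges=3
Acc 8: bank1 row4 -> MISS (open row4); precharges=4
Acc 9: bank0 row1 -> MISS (open row1); precharges=5

Answer: M M M M M H M M M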